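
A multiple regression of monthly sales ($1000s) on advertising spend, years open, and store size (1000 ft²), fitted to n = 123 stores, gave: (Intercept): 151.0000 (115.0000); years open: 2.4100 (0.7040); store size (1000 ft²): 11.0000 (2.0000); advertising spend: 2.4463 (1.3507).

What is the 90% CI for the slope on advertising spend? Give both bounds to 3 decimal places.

Read off: b = 2.4463, SE = 1.3507 for advertising spend.
df = n − k − 1 = 123 − 3 − 1 = 119.
t* = t_{0.05, 119} = 1.657759.
Margin = t* × SE = 1.657759 × 1.3507 = 2.23914.
CI: 2.4463 ± 2.23914 → (0.207, 4.685).

(0.207, 4.685)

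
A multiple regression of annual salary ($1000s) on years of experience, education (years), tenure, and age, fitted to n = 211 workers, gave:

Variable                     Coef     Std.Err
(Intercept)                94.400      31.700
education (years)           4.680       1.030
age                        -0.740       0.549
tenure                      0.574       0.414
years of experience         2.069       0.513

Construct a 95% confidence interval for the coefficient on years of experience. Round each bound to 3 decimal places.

Read off: b = 2.069, SE = 0.513 for years of experience.
df = n − k − 1 = 211 − 4 − 1 = 206.
t* = t_{0.025, 206} = 1.971547.
Margin = t* × SE = 1.971547 × 0.513 = 1.01140.
CI: 2.069 ± 1.01140 → (1.058, 3.080).

(1.058, 3.080)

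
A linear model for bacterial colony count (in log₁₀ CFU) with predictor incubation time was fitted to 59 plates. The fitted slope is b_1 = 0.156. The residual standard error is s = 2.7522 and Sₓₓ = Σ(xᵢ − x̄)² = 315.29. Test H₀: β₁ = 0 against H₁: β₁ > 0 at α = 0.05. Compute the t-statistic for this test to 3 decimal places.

t = 1.006

SE(b_1) = s/√Sₓₓ = 2.7522/√315.29 = 0.154998.
t = 0.156 / 0.154998 = 1.006.
df = n − 2 = 57.
One-sided p ≈ 0.1592, which is ≥ 0.05, so fail to reject H₀.
The data do not give significant evidence that the true slope on incubation time is positive.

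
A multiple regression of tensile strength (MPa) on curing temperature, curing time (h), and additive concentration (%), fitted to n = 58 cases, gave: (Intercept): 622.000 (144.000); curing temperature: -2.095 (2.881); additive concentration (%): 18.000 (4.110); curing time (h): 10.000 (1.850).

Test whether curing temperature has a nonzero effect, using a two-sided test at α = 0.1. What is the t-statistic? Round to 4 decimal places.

Read off: b = -2.095, SE = 2.881 for curing temperature.
H₀: β₁ = 0 vs H₁: β₁ ≠ 0.
t = -2.095 / 2.881 = -0.7272.
df = n − k − 1 = 58 − 3 − 1 = 54.
Two-sided p ≈ 0.4703, which is ≥ 0.1, so fail to reject H₀.
The data do not give significant evidence of an association between curing temperature and tensile strength, after adjusting for the other predictors.

t = -0.7272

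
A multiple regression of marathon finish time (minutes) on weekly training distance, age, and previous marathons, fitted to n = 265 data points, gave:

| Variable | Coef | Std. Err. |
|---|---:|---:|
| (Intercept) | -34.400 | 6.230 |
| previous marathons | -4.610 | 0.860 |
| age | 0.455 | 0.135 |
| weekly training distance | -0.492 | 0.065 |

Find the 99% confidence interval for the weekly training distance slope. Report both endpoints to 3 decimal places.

Read off: b = -0.492, SE = 0.065 for weekly training distance.
df = n − k − 1 = 265 − 3 − 1 = 261.
t* = t_{0.005, 261} = 2.594797.
Margin = t* × SE = 2.594797 × 0.065 = 0.16866.
CI: -0.492 ± 0.16866 → (-0.661, -0.323).

(-0.661, -0.323)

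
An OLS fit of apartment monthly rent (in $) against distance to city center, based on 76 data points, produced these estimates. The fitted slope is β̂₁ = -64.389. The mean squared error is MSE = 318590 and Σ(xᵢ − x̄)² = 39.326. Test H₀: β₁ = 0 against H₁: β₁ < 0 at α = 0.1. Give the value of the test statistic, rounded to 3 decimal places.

SE(β̂₁) = √(MSE/Sₓₓ) = √(318590/39.326) = 90.007.
t = -64.389 / 90.007 = -0.715.
df = n − 2 = 74.
One-sided p ≈ 0.2383, which is ≥ 0.1, so fail to reject H₀.
The data do not give significant evidence that the true slope on distance to city center is negative.

t = -0.715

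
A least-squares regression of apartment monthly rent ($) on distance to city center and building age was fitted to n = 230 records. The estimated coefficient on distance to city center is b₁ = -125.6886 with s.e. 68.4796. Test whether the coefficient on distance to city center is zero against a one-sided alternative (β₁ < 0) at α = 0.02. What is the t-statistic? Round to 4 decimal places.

H₀: β₁ = 0 vs H₁: β₁ < 0.
t = (b₁ − β₁⁰)/SE = -125.6886 / 68.4796 = -1.8354.
df = n − k − 1 = 230 − 2 − 1 = 227.
One-sided p ≈ 0.0339, which is ≥ 0.02, so fail to reject H₀.
The data do not give significant evidence that the true slope on distance to city center is negative, holding the other predictors fixed.

t = -1.8354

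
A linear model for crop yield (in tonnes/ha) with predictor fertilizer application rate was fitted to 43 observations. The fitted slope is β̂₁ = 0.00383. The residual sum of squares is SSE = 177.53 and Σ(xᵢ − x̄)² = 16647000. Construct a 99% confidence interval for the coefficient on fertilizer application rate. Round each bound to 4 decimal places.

(0.0025, 0.0052)

MSE = SSE/(n − 2) = 177.53/41 = 4.33.
SE(β̂₁) = √(MSE/Sₓₓ) = √(4.33/16647000) = 0.000510007.
df = n − 2 = 41.
t* = t_{0.005, 41} = 2.701181.
Margin = t* × SE = 2.701181 × 0.000510007 = 0.001378.
CI: 0.00383 ± 0.001378 → (0.0025, 0.0052).
With 99% confidence, each one-unit increase in fertilizer application rate is associated with a change of between 0.0025 and 0.0052 tonnes/ha in crop yield.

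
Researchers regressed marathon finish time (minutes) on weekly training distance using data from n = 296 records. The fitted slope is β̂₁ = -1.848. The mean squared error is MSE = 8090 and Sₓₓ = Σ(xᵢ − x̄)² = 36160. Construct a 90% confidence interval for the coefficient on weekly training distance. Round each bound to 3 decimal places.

(-2.628, -1.068)

SE(β̂₁) = √(MSE/Sₓₓ) = √(8090/36160) = 0.472999.
df = n − 2 = 294.
t* = t_{0.05, 294} = 1.650053.
Margin = t* × SE = 1.650053 × 0.472999 = 0.78047.
CI: -1.848 ± 0.78047 → (-2.628, -1.068).
With 90% confidence, each one-unit increase in weekly training distance is associated with a change of between -2.628 and -1.068 minutes in marathon finish time.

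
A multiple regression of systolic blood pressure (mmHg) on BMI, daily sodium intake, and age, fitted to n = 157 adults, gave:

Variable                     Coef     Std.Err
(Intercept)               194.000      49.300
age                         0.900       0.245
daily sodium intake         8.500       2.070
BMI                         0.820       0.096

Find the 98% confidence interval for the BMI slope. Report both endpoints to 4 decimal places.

(0.5943, 1.0457)

Read off: b = 0.820, SE = 0.096 for BMI.
df = n − k − 1 = 157 − 3 − 1 = 153.
t* = t_{0.01, 153} = 2.350967.
Margin = t* × SE = 2.350967 × 0.096 = 0.225693.
CI: 0.820 ± 0.225693 → (0.5943, 1.0457).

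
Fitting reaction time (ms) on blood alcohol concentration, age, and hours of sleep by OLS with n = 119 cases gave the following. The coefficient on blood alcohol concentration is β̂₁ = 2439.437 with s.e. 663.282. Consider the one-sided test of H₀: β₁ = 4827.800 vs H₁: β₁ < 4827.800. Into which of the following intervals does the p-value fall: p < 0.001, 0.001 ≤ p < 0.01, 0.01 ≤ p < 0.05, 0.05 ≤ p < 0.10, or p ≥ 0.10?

t = (2439.437 − 4827.800) / 663.282 = -3.601.
df = n − k − 1 = 119 − 3 − 1 = 115.
One-sided p = P(T_{115} < t) ≈ 0.0002.
So p < 0.001.

p < 0.001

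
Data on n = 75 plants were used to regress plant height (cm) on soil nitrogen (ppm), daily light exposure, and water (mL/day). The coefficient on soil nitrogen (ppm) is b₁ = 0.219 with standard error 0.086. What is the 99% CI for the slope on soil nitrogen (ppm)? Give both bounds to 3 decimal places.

(-0.009, 0.447)

df = n − k − 1 = 75 − 3 − 1 = 71.
t* = t_{0.005, 71} = 2.646863.
Margin = t* × SE = 2.646863 × 0.086 = 0.22763.
CI: 0.219 ± 0.22763 → (-0.009, 0.447).
With 99% confidence, each one-unit increase in soil nitrogen (ppm) is associated with a change of between -0.009 and 0.447 cm in plant height, holding the other predictors fixed.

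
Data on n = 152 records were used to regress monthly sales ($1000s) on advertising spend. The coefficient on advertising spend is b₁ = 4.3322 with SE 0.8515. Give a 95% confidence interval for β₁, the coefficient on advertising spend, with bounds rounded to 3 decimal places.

df = n − 2 = 152 − 2 = 150.
t* = t_{0.025, 150} = 1.975905.
Margin = t* × SE = 1.975905 × 0.8515 = 1.68248.
CI: 4.3322 ± 1.68248 → (2.650, 6.015).
With 95% confidence, each one-unit increase in advertising spend is associated with a change of between 2.650 and 6.015 $1000s in monthly sales.

(2.650, 6.015)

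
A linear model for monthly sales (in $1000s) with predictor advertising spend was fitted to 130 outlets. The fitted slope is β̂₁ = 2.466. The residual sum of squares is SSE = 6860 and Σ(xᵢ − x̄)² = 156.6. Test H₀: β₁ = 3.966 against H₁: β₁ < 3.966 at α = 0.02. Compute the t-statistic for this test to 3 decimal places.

MSE = SSE/(n − 2) = 6860/128 = 53.5938.
SE(β̂₁) = √(MSE/Sₓₓ) = √(53.5938/156.6) = 0.585007.
t = (2.466 − 3.966) / 0.585007 = -2.564.
df = n − 2 = 128.
One-sided p ≈ 0.0058, which is < 0.02, so reject H₀.
There is evidence that the true slope on advertising spend is below 3.966 $1000s per unit.

t = -2.564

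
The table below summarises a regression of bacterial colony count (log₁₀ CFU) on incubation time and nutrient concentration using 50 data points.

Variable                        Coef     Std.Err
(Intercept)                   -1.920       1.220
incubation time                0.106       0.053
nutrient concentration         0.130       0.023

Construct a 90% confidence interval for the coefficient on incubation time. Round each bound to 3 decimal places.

(0.017, 0.195)

Read off: b = 0.106, SE = 0.053 for incubation time.
df = n − k − 1 = 50 − 2 − 1 = 47.
t* = t_{0.05, 47} = 1.677927.
Margin = t* × SE = 1.677927 × 0.053 = 0.08893.
CI: 0.106 ± 0.08893 → (0.017, 0.195).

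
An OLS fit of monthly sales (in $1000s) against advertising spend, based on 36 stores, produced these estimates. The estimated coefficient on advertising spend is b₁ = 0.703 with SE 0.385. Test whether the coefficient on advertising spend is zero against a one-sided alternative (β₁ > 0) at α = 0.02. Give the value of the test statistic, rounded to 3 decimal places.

t = 1.826

H₀: β₁ = 0 vs H₁: β₁ > 0.
t = (b₁ − β₁⁰)/SE = 0.703 / 0.385 = 1.826.
df = n − 2 = 36 − 2 = 34.
One-sided p ≈ 0.0383, which is ≥ 0.02, so fail to reject H₀.
The data do not give significant evidence that the true slope on advertising spend is positive.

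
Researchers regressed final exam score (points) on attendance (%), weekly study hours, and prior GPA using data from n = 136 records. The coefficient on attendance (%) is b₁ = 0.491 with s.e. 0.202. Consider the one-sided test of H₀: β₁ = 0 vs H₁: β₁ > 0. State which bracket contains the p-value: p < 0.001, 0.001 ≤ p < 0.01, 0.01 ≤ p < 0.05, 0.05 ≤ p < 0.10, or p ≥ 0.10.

t = 0.491 / 0.202 = 2.431.
df = n − k − 1 = 136 − 3 − 1 = 132.
One-sided p = P(T_{132} > t) ≈ 0.0082.
So 0.001 ≤ p < 0.01.

0.001 ≤ p < 0.01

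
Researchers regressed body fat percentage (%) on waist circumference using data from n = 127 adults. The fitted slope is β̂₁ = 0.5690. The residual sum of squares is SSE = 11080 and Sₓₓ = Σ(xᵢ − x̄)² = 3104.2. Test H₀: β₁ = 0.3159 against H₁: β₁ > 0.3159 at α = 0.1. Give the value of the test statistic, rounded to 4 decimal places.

MSE = SSE/(n − 2) = 11080/125 = 88.64.
SE(β̂₁) = √(MSE/Sₓₓ) = √(88.64/3104.2) = 0.168982.
t = (0.5690 − 0.3159) / 0.168982 = 1.4978.
df = n − 2 = 125.
One-sided p ≈ 0.0684, which is < 0.1, so reject H₀.
There is evidence that the true slope on waist circumference exceeds 0.3159 % per unit.

t = 1.4978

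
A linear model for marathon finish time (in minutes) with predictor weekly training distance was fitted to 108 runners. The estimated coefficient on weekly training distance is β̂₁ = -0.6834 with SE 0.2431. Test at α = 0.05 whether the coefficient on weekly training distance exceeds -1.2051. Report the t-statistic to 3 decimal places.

t = 2.146

H₀: β₁ = -1.2051 vs H₁: β₁ > -1.2051.
t = (β̂₁ − β₁⁰)/SE = (-0.6834 − (-1.2051)) / 0.2431 = 2.146.
df = n − 2 = 108 − 2 = 106.
One-sided p ≈ 0.0171, which is < 0.05, so reject H₀.
There is evidence that the true slope on weekly training distance exceeds -1.2051 minutes per unit.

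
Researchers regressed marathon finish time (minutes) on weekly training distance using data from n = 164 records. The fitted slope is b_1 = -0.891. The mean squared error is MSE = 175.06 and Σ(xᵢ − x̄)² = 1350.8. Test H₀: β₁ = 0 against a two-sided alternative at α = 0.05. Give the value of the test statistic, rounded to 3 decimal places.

SE(b_1) = √(MSE/Sₓₓ) = √(175.06/1350.8) = 0.359996.
t = -0.891 / 0.359996 = -2.475.
df = n − 2 = 162.
Two-sided p ≈ 0.0144, which is < 0.05, so reject H₀.
There is evidence that weekly training distance is associated with marathon finish time.

t = -2.475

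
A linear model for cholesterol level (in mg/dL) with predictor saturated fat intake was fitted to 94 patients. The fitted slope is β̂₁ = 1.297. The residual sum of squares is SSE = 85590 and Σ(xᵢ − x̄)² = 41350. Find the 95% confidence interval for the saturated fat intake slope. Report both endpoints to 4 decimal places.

(0.9991, 1.5949)

MSE = SSE/(n − 2) = 85590/92 = 930.326.
SE(β̂₁) = √(MSE/Sₓₓ) = √(930.326/41350) = 0.149996.
df = n − 2 = 92.
t* = t_{0.025, 92} = 1.986086.
Margin = t* × SE = 1.986086 × 0.149996 = 0.297905.
CI: 1.297 ± 0.297905 → (0.9991, 1.5949).
With 95% confidence, each one-unit increase in saturated fat intake is associated with a change of between 0.9991 and 1.5949 mg/dL in cholesterol level.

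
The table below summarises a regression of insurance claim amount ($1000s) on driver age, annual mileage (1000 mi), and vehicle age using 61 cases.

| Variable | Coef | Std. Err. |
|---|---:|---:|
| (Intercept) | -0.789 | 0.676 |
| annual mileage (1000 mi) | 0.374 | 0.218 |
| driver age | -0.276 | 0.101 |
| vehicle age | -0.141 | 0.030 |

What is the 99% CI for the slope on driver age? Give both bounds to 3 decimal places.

(-0.545, -0.007)

Read off: b = -0.276, SE = 0.101 for driver age.
df = n − k − 1 = 61 − 3 − 1 = 57.
t* = t_{0.005, 57} = 2.66487.
Margin = t* × SE = 2.66487 × 0.101 = 0.26915.
CI: -0.276 ± 0.26915 → (-0.545, -0.007).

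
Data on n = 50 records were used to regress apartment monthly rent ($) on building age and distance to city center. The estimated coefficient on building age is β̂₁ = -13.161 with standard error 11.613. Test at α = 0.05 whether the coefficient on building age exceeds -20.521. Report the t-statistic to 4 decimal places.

H₀: β₁ = -20.521 vs H₁: β₁ > -20.521.
t = (β̂₁ − β₁⁰)/SE = (-13.161 − (-20.521)) / 11.613 = 0.6338.
df = n − k − 1 = 50 − 2 − 1 = 47.
One-sided p ≈ 0.2647, which is ≥ 0.05, so fail to reject H₀.
The data do not give significant evidence that the true slope on building age exceeds -20.521 $ per unit, holding the other predictors fixed.

t = 0.6338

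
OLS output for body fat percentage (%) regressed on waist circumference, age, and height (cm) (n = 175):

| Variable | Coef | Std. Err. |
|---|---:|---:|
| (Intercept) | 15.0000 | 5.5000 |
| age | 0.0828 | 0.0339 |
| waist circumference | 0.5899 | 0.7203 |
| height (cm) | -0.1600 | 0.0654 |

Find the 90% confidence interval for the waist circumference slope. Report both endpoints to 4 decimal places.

(-0.6013, 1.7811)

Read off: b = 0.5899, SE = 0.7203 for waist circumference.
df = n − k − 1 = 175 − 3 − 1 = 171.
t* = t_{0.05, 171} = 1.653813.
Margin = t* × SE = 1.653813 × 0.7203 = 1.191242.
CI: 0.5899 ± 1.191242 → (-0.6013, 1.7811).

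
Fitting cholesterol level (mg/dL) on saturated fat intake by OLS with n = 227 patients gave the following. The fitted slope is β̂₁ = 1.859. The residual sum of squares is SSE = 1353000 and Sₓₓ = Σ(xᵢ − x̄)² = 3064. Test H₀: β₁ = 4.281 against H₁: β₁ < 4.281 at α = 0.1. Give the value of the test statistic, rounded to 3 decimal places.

t = -1.729

MSE = SSE/(n − 2) = 1353000/225 = 6013.33.
SE(β̂₁) = √(MSE/Sₓₓ) = √(6013.33/3064) = 1.40092.
t = (1.859 − 4.281) / 1.40092 = -1.729.
df = n − 2 = 225.
One-sided p ≈ 0.0426, which is < 0.1, so reject H₀.
There is evidence that the true slope on saturated fat intake is below 4.281 mg/dL per unit.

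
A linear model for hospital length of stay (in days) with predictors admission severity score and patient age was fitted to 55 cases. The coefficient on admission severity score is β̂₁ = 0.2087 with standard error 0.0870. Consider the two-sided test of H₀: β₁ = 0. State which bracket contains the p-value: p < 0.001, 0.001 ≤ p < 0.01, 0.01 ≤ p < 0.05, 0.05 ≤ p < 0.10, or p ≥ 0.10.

0.01 ≤ p < 0.05

t = 0.2087 / 0.0870 = 2.399.
df = n − k − 1 = 55 − 2 − 1 = 52.
Two-sided p = 2·P(T_{52} > |t|) ≈ 0.0201.
So 0.01 ≤ p < 0.05.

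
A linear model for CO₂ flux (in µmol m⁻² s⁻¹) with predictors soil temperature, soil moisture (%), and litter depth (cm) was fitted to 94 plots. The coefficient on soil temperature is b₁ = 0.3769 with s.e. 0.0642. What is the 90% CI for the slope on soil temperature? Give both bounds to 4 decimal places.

df = n − k − 1 = 94 − 3 − 1 = 90.
t* = t_{0.05, 90} = 1.661961.
Margin = t* × SE = 1.661961 × 0.0642 = 0.106698.
CI: 0.3769 ± 0.106698 → (0.2702, 0.4836).
With 90% confidence, each one-unit increase in soil temperature is associated with a change of between 0.2702 and 0.4836 µmol m⁻² s⁻¹ in CO₂ flux, holding the other predictors fixed.

(0.2702, 0.4836)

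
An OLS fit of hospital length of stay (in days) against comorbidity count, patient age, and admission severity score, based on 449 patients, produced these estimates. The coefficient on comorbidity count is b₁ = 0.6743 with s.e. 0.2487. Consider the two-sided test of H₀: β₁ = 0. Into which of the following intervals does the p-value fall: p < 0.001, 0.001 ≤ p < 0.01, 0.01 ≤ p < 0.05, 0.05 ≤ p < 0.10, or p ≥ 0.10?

t = 0.6743 / 0.2487 = 2.711.
df = n − k − 1 = 449 − 3 − 1 = 445.
Two-sided p = 2·P(T_{445} > |t|) ≈ 0.0070.
So 0.001 ≤ p < 0.01.

0.001 ≤ p < 0.01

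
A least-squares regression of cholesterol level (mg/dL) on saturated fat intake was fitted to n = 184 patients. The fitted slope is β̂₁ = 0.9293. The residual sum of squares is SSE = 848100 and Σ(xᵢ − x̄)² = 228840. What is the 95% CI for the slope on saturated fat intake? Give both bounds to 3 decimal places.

MSE = SSE/(n − 2) = 848100/182 = 4659.89.
SE(β̂₁) = √(MSE/Sₓₓ) = √(4659.89/228840) = 0.142699.
df = n − 2 = 182.
t* = t_{0.025, 182} = 1.973084.
Margin = t* × SE = 1.973084 × 0.142699 = 0.28156.
CI: 0.9293 ± 0.28156 → (0.648, 1.211).
With 95% confidence, each one-unit increase in saturated fat intake is associated with a change of between 0.648 and 1.211 mg/dL in cholesterol level.

(0.648, 1.211)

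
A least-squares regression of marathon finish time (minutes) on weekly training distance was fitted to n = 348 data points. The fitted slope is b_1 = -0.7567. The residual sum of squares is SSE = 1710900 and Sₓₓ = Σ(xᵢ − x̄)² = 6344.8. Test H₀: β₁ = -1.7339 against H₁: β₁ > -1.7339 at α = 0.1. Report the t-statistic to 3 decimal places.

t = 1.107

MSE = SSE/(n − 2) = 1710900/346 = 4944.8.
SE(b_1) = √(MSE/Sₓₓ) = √(4944.8/6344.8) = 0.882806.
t = (-0.7567 − (-1.7339)) / 0.882806 = 1.107.
df = n − 2 = 346.
One-sided p ≈ 0.1345, which is ≥ 0.1, so fail to reject H₀.
The data do not give significant evidence that the true slope on weekly training distance exceeds -1.7339 minutes per unit.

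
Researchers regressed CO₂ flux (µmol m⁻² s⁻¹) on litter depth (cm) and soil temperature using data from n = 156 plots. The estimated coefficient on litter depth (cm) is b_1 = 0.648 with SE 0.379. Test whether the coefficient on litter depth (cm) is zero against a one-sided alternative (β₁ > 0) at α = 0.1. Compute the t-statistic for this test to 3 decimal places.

H₀: β₁ = 0 vs H₁: β₁ > 0.
t = (b_1 − β₁⁰)/SE = 0.648 / 0.379 = 1.710.
df = n − k − 1 = 156 − 2 − 1 = 153.
One-sided p ≈ 0.0447, which is < 0.1, so reject H₀.
There is evidence that the true slope on litter depth (cm) is positive, holding the other predictors fixed.

t = 1.710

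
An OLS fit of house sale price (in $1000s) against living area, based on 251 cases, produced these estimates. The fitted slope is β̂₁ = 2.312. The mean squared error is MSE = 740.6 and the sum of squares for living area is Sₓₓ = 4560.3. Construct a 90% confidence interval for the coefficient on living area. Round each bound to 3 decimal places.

SE(β̂₁) = √(MSE/Sₓₓ) = √(740.6/4560.3) = 0.402991.
df = n − 2 = 249.
t* = t_{0.05, 249} = 1.650996.
Margin = t* × SE = 1.650996 × 0.402991 = 0.66534.
CI: 2.312 ± 0.66534 → (1.647, 2.977).
With 90% confidence, each one-unit increase in living area is associated with a change of between 1.647 and 2.977 $1000s in house sale price.

(1.647, 2.977)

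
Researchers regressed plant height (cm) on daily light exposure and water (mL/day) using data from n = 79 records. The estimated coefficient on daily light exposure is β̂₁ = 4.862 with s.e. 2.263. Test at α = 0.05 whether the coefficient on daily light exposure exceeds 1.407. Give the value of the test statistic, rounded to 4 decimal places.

H₀: β₁ = 1.407 vs H₁: β₁ > 1.407.
t = (β̂₁ − β₁⁰)/SE = (4.862 − 1.407) / 2.263 = 1.5267.
df = n − k − 1 = 79 − 2 − 1 = 76.
One-sided p ≈ 0.0655, which is ≥ 0.05, so fail to reject H₀.
The data do not give significant evidence that the true slope on daily light exposure exceeds 1.407 cm per unit, holding the other predictors fixed.

t = 1.5267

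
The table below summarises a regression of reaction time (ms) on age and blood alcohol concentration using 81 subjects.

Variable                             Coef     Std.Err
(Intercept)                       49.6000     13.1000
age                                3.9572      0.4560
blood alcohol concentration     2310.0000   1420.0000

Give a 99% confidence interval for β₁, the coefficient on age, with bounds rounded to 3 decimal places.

Read off: b = 3.9572, SE = 0.4560 for age.
df = n − k − 1 = 81 − 2 − 1 = 78.
t* = t_{0.005, 78} = 2.64034.
Margin = t* × SE = 2.64034 × 0.4560 = 1.20400.
CI: 3.9572 ± 1.20400 → (2.753, 5.161).

(2.753, 5.161)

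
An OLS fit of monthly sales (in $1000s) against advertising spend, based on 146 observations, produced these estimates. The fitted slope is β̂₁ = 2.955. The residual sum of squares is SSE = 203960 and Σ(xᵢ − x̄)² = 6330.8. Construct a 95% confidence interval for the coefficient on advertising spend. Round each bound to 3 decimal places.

(2.020, 3.890)

MSE = SSE/(n − 2) = 203960/144 = 1416.39.
SE(β̂₁) = √(MSE/Sₓₓ) = √(1416.39/6330.8) = 0.473001.
df = n − 2 = 144.
t* = t_{0.025, 144} = 1.976575.
Margin = t* × SE = 1.976575 × 0.473001 = 0.93492.
CI: 2.955 ± 0.93492 → (2.020, 3.890).
With 95% confidence, each one-unit increase in advertising spend is associated with a change of between 2.020 and 3.890 $1000s in monthly sales.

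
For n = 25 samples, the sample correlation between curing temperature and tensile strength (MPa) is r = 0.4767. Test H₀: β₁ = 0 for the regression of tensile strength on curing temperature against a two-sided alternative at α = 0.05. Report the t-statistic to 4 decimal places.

t = r·√(n − 2)/√(1 − r²) = 0.4767·√23/√0.772757 = 2.6007.
df = n − 2 = 23.
Two-sided p ≈ 0.0160, which is < 0.05, so reject H₀.
There is evidence of a linear association between curing temperature and tensile strength.

t = 2.6007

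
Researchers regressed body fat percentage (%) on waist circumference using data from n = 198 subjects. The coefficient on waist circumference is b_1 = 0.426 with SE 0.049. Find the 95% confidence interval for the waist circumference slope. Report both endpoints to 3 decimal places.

df = n − 2 = 198 − 2 = 196.
t* = t_{0.025, 196} = 1.972141.
Margin = t* × SE = 1.972141 × 0.049 = 0.09663.
CI: 0.426 ± 0.09663 → (0.329, 0.523).
With 95% confidence, each one-unit increase in waist circumference is associated with a change of between 0.329 and 0.523 % in body fat percentage.

(0.329, 0.523)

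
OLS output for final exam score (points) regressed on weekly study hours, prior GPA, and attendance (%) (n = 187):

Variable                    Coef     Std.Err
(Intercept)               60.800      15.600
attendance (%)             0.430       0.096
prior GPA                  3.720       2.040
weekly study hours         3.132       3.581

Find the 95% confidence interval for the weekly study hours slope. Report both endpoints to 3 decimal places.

Read off: b = 3.132, SE = 3.581 for weekly study hours.
df = n − k − 1 = 187 − 3 − 1 = 183.
t* = t_{0.025, 183} = 1.973012.
Margin = t* × SE = 1.973012 × 3.581 = 7.06536.
CI: 3.132 ± 7.06536 → (-3.933, 10.197).

(-3.933, 10.197)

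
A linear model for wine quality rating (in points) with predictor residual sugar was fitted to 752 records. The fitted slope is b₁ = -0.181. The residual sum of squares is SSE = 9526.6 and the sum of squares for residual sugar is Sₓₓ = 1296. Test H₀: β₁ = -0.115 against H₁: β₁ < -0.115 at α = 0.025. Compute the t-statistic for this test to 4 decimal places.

MSE = SSE/(n − 2) = 9526.6/750 = 12.7021.
SE(b₁) = √(MSE/Sₓₓ) = √(12.7021/1296) = 0.0990001.
t = (-0.181 − (-0.115)) / 0.0990001 = -0.6667.
df = n − 2 = 750.
One-sided p ≈ 0.2526, which is ≥ 0.025, so fail to reject H₀.
The data do not give significant evidence that the true slope on residual sugar is below -0.115 points per unit.

t = -0.6667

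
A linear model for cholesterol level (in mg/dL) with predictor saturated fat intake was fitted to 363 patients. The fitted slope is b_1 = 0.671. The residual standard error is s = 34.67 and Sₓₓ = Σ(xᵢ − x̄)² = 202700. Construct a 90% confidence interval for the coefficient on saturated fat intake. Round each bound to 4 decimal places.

SE(b_1) = s/√Sₓₓ = 34.67/√202700 = 0.0770064.
df = n − 2 = 361.
t* = t_{0.05, 361} = 1.649086.
Margin = t* × SE = 1.649086 × 0.0770064 = 0.126990.
CI: 0.671 ± 0.126990 → (0.5440, 0.7980).
With 90% confidence, each one-unit increase in saturated fat intake is associated with a change of between 0.5440 and 0.7980 mg/dL in cholesterol level.

(0.5440, 0.7980)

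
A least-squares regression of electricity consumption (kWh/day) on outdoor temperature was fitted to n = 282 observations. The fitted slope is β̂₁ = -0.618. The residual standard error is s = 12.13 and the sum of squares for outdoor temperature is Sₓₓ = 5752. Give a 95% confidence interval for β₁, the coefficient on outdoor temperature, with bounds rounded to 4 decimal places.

SE(β̂₁) = s/√Sₓₓ = 12.13/√5752 = 0.159938.
df = n − 2 = 280.
t* = t_{0.025, 280} = 1.968472.
Margin = t* × SE = 1.968472 × 0.159938 = 0.314833.
CI: -0.618 ± 0.314833 → (-0.9328, -0.3032).
With 95% confidence, each one-unit increase in outdoor temperature is associated with a change of between -0.9328 and -0.3032 kWh/day in electricity consumption.

(-0.9328, -0.3032)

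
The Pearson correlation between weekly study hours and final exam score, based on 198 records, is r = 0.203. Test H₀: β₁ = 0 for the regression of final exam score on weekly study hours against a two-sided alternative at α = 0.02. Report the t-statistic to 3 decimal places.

t = r·√(n − 2)/√(1 − r²) = 0.203·√196/√0.958791 = 2.902.
df = n − 2 = 196.
Two-sided p ≈ 0.0041, which is < 0.02, so reject H₀.
There is evidence of a linear association between weekly study hours and final exam score.

t = 2.902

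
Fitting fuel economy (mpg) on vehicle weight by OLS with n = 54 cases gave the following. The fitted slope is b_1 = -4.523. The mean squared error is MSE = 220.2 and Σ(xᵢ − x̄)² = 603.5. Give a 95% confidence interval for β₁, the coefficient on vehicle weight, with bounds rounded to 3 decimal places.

(-5.735, -3.311)

SE(b_1) = √(MSE/Sₓₓ) = √(220.2/603.5) = 0.604046.
df = n − 2 = 52.
t* = t_{0.025, 52} = 2.006647.
Margin = t* × SE = 2.006647 × 0.604046 = 1.21211.
CI: -4.523 ± 1.21211 → (-5.735, -3.311).
With 95% confidence, each one-unit increase in vehicle weight is associated with a change of between -5.735 and -3.311 mpg in fuel economy.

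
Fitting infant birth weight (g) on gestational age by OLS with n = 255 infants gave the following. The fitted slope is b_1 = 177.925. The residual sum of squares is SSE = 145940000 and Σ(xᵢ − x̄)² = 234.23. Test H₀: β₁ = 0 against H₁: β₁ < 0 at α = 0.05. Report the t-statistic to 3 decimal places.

t = 3.585

MSE = SSE/(n − 2) = 145940000/253 = 576838.
SE(b_1) = √(MSE/Sₓₓ) = √(576838/234.23) = 49.6256.
t = 177.925 / 49.6256 = 3.585.
df = n − 2 = 253.
One-sided p ≈ 0.9998, which is ≥ 0.05, so fail to reject H₀.
The data do not give significant evidence that the true slope on gestational age is negative.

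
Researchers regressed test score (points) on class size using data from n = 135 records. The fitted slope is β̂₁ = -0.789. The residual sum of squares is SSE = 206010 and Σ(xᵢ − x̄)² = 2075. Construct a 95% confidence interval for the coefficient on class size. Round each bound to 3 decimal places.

(-2.498, 0.920)

MSE = SSE/(n − 2) = 206010/133 = 1548.95.
SE(β̂₁) = √(MSE/Sₓₓ) = √(1548.95/2075) = 0.863991.
df = n − 2 = 133.
t* = t_{0.025, 133} = 1.977961.
Margin = t* × SE = 1.977961 × 0.863991 = 1.70894.
CI: -0.789 ± 1.70894 → (-2.498, 0.920).
With 95% confidence, each one-unit increase in class size is associated with a change of between -2.498 and 0.920 points in test score.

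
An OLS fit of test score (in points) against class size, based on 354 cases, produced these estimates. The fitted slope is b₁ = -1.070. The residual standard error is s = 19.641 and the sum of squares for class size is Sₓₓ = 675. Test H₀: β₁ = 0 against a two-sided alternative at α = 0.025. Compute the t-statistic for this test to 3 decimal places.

SE(b₁) = s/√Sₓₓ = 19.641/√675 = 0.755982.
t = -1.070 / 0.755982 = -1.415.
df = n − 2 = 352.
Two-sided p ≈ 0.1578, which is ≥ 0.025, so fail to reject H₀.
The data do not give significant evidence of an association between class size and test score.

t = -1.415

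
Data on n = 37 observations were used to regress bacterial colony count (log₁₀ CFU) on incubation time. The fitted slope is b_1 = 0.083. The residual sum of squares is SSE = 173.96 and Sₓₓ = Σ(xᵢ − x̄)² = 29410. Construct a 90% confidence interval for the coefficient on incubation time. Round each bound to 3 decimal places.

MSE = SSE/(n − 2) = 173.96/35 = 4.97029.
SE(b_1) = √(MSE/Sₓₓ) = √(4.97029/29410) = 0.013.
df = n − 2 = 35.
t* = t_{0.05, 35} = 1.689572.
Margin = t* × SE = 1.689572 × 0.013 = 0.02196.
CI: 0.083 ± 0.02196 → (0.061, 0.105).
With 90% confidence, each one-unit increase in incubation time is associated with a change of between 0.061 and 0.105 log₁₀ CFU in bacterial colony count.

(0.061, 0.105)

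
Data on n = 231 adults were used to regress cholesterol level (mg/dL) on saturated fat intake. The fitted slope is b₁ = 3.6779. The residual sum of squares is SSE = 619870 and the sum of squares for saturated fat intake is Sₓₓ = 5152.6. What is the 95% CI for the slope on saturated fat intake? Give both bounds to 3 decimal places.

(2.250, 5.106)

MSE = SSE/(n − 2) = 619870/229 = 2706.86.
SE(b₁) = √(MSE/Sₓₓ) = √(2706.86/5152.6) = 0.724802.
df = n − 2 = 229.
t* = t_{0.025, 229} = 1.970377.
Margin = t* × SE = 1.970377 × 0.724802 = 1.42813.
CI: 3.6779 ± 1.42813 → (2.250, 5.106).
With 95% confidence, each one-unit increase in saturated fat intake is associated with a change of between 2.250 and 5.106 mg/dL in cholesterol level.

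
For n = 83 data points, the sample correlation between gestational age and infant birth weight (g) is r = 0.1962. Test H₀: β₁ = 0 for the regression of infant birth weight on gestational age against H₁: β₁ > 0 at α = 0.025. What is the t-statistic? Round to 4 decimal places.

t = r·√(n − 2)/√(1 − r²) = 0.1962·√81/√0.961506 = 1.8008.
df = n − 2 = 81.
One-sided p ≈ 0.0377, which is ≥ 0.025, so fail to reject H₀.
The data do not give significant evidence of a linear association between gestational age and infant birth weight.

t = 1.8008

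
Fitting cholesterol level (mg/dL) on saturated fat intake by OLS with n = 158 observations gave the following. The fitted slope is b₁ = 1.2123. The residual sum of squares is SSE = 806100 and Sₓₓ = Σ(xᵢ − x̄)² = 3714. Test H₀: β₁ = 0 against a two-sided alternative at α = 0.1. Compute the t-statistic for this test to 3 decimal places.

t = 1.028

MSE = SSE/(n − 2) = 806100/156 = 5167.31.
SE(b₁) = √(MSE/Sₓₓ) = √(5167.31/3714) = 1.17954.
t = 1.2123 / 1.17954 = 1.028.
df = n − 2 = 156.
Two-sided p ≈ 0.3056, which is ≥ 0.1, so fail to reject H₀.
The data do not give significant evidence of an association between saturated fat intake and cholesterol level.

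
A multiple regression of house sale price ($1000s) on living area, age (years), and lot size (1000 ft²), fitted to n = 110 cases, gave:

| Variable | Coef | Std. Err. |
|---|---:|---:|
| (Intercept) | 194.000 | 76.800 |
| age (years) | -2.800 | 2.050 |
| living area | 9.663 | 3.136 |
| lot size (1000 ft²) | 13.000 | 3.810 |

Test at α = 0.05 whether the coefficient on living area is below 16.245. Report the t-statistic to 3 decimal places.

Read off: b = 9.663, SE = 3.136 for living area.
H₀: β₁ = 16.245 vs H₁: β₁ < 16.245.
t = (9.663 − 16.245) / 3.136 = -2.099.
df = n − k − 1 = 110 − 3 − 1 = 106.
One-sided p ≈ 0.0191, which is < 0.05, so reject H₀.
There is evidence that the true slope on living area is below 16.245 $1000s per unit, holding the other predictors fixed.

t = -2.099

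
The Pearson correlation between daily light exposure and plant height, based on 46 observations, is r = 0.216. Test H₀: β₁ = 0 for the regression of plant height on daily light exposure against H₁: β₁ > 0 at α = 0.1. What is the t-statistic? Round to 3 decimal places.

t = 1.467

t = r·√(n − 2)/√(1 − r²) = 0.216·√44/√0.953344 = 1.467.
df = n − 2 = 44.
One-sided p ≈ 0.0747, which is < 0.1, so reject H₀.
There is evidence of a linear association between daily light exposure and plant height.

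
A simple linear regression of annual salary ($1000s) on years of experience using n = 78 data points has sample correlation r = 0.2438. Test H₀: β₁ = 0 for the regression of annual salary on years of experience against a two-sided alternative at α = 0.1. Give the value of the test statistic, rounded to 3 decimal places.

t = r·√(n − 2)/√(1 − r²) = 0.2438·√76/√0.940562 = 2.192.
df = n − 2 = 76.
Two-sided p ≈ 0.0315, which is < 0.1, so reject H₀.
There is evidence of a linear association between years of experience and annual salary.

t = 2.192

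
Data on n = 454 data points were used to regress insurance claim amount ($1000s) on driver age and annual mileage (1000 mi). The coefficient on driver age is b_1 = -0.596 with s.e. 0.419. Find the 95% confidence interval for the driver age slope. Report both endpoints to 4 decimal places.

(-1.4194, 0.2274)

df = n − k − 1 = 454 − 2 − 1 = 451.
t* = t_{0.025, 451} = 1.965238.
Margin = t* × SE = 1.965238 × 0.419 = 0.823435.
CI: -0.596 ± 0.823435 → (-1.4194, 0.2274).
With 95% confidence, each one-unit increase in driver age is associated with a change of between -1.4194 and 0.2274 $1000s in insurance claim amount, holding the other predictors fixed.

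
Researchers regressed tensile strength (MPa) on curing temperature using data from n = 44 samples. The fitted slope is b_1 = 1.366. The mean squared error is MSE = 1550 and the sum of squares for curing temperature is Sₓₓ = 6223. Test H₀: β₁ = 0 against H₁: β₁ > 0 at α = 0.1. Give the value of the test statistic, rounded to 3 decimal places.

SE(b_1) = √(MSE/Sₓₓ) = √(1550/6223) = 0.499075.
t = 1.366 / 0.499075 = 2.737.
df = n − 2 = 42.
One-sided p ≈ 0.0045, which is < 0.1, so reject H₀.
There is evidence that the true slope on curing temperature is positive.

t = 2.737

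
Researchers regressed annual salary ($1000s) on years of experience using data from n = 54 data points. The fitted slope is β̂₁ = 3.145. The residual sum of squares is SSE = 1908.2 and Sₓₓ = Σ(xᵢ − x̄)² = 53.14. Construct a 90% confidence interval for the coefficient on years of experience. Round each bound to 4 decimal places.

(1.7533, 4.5367)

MSE = SSE/(n − 2) = 1908.2/52 = 36.6962.
SE(β̂₁) = √(MSE/Sₓₓ) = √(36.6962/53.14) = 0.830997.
df = n − 2 = 52.
t* = t_{0.05, 52} = 1.674689.
Margin = t* × SE = 1.674689 × 0.830997 = 1.391662.
CI: 3.145 ± 1.391662 → (1.7533, 4.5367).
With 90% confidence, each one-unit increase in years of experience is associated with a change of between 1.7533 and 4.5367 $1000s in annual salary.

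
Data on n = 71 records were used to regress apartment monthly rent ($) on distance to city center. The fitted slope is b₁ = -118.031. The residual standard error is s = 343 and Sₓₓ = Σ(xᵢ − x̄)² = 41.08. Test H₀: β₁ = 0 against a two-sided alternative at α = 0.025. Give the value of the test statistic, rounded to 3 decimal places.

SE(b₁) = s/√Sₓₓ = 343/√41.08 = 53.5154.
t = -118.031 / 53.5154 = -2.206.
df = n − 2 = 69.
Two-sided p ≈ 0.0307, which is ≥ 0.025, so fail to reject H₀.
The data do not give significant evidence of an association between distance to city center and apartment monthly rent.

t = -2.206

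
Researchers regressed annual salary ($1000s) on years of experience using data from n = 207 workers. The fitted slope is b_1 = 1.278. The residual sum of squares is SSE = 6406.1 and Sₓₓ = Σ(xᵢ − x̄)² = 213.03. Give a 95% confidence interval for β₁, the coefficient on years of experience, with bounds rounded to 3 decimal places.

(0.523, 2.033)

MSE = SSE/(n − 2) = 6406.1/205 = 31.2493.
SE(b_1) = √(MSE/Sₓₓ) = √(31.2493/213.03) = 0.383001.
df = n − 2 = 205.
t* = t_{0.025, 205} = 1.971603.
Margin = t* × SE = 1.971603 × 0.383001 = 0.75513.
CI: 1.278 ± 0.75513 → (0.523, 2.033).
With 95% confidence, each one-unit increase in years of experience is associated with a change of between 0.523 and 2.033 $1000s in annual salary.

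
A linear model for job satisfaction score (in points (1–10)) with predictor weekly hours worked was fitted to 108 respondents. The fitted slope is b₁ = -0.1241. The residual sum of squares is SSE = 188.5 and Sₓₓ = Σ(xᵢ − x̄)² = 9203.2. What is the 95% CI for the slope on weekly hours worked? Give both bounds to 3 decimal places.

(-0.152, -0.097)

MSE = SSE/(n − 2) = 188.5/106 = 1.7783.
SE(b₁) = √(MSE/Sₓₓ) = √(1.7783/9203.2) = 0.0139006.
df = n − 2 = 106.
t* = t_{0.025, 106} = 1.982597.
Margin = t* × SE = 1.982597 × 0.0139006 = 0.02756.
CI: -0.1241 ± 0.02756 → (-0.152, -0.097).
With 95% confidence, each one-unit increase in weekly hours worked is associated with a change of between -0.152 and -0.097 points (1–10) in job satisfaction score.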